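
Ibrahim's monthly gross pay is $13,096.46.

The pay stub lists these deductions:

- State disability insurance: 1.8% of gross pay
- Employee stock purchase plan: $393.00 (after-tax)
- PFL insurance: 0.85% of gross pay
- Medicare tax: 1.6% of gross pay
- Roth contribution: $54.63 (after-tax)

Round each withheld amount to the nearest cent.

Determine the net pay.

PFL insurance: $13,096.46 × 0.0085 = $111.32
Medicare tax: $13,096.46 × 0.016 = $209.54
State disability insurance: $13,096.46 × 0.018 = $235.74
Employee stock purchase plan: $393.00
Roth contribution: $54.63
Total deductions = $111.32 + $209.54 + $235.74 + $393.00 + $54.63 = $1,004.23
Net pay = $13,096.46 − $1,004.23 = $12,092.23

$12,092.23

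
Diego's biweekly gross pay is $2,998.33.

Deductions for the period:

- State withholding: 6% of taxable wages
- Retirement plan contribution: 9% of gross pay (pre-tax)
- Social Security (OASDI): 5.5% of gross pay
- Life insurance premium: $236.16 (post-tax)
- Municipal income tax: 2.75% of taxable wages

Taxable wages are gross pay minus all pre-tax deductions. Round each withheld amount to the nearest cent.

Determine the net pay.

$2,088.67

Retirement plan contribution: $2,998.33 × 0.09 = $269.85
Taxable wages = $2,998.33 − $269.85 = $2,728.48
State withholding: $2,728.48 × 0.06 = $163.71
Municipal income tax: $2,728.48 × 0.0275 = $75.03
Social Security (OASDI): $2,998.33 × 0.055 = $164.91
Life insurance premium: $236.16
Total deductions = $269.85 + $163.71 + $75.03 + $164.91 + $236.16 = $909.66
Net pay = $2,998.33 − $909.66 = $2,088.67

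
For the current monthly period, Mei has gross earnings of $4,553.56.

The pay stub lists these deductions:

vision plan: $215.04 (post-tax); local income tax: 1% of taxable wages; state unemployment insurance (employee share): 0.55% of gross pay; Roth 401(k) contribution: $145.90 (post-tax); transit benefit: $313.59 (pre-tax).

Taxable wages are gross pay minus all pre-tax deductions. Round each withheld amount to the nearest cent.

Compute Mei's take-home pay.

Transit benefit: $313.59
Taxable wages = $4,553.56 − $313.59 = $4,239.97
Local income tax: $4,239.97 × 0.01 = $42.40
State unemployment insurance (employee share): $4,553.56 × 0.0055 = $25.04
Vision plan: $215.04
Roth 401(k) contribution: $145.90
Total deductions = $313.59 + $42.40 + $25.04 + $215.04 + $145.90 = $741.97
Net pay = $4,553.56 − $741.97 = $3,811.59

$3,811.59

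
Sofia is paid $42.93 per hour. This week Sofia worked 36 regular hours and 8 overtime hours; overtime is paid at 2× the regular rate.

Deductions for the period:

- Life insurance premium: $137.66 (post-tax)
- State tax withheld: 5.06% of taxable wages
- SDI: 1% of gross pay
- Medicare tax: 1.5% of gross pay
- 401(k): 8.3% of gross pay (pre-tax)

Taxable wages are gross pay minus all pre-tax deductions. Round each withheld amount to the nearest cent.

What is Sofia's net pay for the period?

Regular pay: 36 × $42.93 = $1545.48
Overtime pay: 8 × $42.93 × 2 = $686.88
Gross pay = $1545.48 + $686.88 = $2232.36
401(k): $2232.36 × 0.083 = $185.29
Taxable wages = $2232.36 − $185.29 = $2047.07
State tax withheld: $2047.07 × 0.0506 = $103.58
SDI: $2232.36 × 0.01 = $22.32
Medicare tax: $2232.36 × 0.015 = $33.49
Life insurance premium: $137.66
Total deductions = $185.29 + $103.58 + $22.32 + $33.49 + $137.66 = $482.34
Net pay = $2232.36 − $482.34 = $1750.02

$1750.02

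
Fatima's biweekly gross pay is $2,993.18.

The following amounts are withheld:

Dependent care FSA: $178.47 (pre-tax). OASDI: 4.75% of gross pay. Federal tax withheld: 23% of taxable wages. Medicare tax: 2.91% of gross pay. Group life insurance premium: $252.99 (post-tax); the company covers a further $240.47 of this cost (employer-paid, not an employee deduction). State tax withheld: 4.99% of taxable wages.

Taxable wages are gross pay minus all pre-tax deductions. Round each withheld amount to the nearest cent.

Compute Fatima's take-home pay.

$1,544.61

Dependent care FSA: $178.47
Taxable wages = $2,993.18 − $178.47 = $2,814.71
State tax withheld: $2,814.71 × 0.0499 = $140.45
Federal tax withheld: $2,814.71 × 0.23 = $647.38
OASDI: $2,993.18 × 0.0475 = $142.18
Medicare tax: $2,993.18 × 0.0291 = $87.10
Group life insurance premium: $252.99
(Employer's $240.47 toward group life insurance premium is not withheld from the employee.)
Total deductions = $178.47 + $140.45 + $647.38 + $142.18 + $87.10 + $252.99 = $1,448.57
Net pay = $2,993.18 − $1,448.57 = $1,544.61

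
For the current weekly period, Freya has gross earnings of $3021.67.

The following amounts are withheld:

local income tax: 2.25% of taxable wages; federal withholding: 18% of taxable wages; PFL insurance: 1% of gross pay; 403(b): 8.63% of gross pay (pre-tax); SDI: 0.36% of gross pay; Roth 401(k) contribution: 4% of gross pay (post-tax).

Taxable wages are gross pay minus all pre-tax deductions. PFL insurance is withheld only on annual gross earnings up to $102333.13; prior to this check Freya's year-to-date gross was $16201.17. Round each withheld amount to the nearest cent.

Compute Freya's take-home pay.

$2039.85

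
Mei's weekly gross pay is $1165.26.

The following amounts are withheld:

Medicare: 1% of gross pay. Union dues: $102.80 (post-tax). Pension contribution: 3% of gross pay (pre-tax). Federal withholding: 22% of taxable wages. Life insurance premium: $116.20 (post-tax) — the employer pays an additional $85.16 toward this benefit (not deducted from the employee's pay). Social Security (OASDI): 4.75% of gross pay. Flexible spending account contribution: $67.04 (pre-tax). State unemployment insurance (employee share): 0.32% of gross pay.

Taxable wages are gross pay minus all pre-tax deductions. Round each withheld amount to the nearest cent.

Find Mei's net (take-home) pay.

Flexible spending account contribution: $67.04
Pension contribution: $1165.26 × 0.03 = $34.96
Pre-tax total = $67.04 + $34.96 = $102.00
Taxable wages = $1165.26 − $102.00 = $1063.26
Federal withholding: $1063.26 × 0.22 = $233.92
State unemployment insurance (employee share): $1165.26 × 0.0032 = $3.73
Medicare: $1165.26 × 0.01 = $11.65
Social Security (OASDI): $1165.26 × 0.0475 = $55.35
Union dues: $102.80
Life insurance premium: $116.20
(Employer's $85.16 toward life insurance premium is not withheld from the employee.)
Total deductions = $67.04 + $34.96 + $233.92 + $3.73 + $11.65 + $55.35 + $102.80 + $116.20 = $625.65
Net pay = $1165.26 − $625.65 = $539.61

$539.61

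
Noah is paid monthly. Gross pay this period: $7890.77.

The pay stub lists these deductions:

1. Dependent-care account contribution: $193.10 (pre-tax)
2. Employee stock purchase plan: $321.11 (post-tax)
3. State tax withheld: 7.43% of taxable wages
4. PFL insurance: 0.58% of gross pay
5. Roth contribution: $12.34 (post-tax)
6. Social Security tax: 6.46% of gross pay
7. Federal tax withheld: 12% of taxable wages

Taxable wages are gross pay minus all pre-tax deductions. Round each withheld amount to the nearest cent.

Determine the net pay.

$5313.05

Dependent-care account contribution: $193.10
Taxable wages = $7890.77 − $193.10 = $7697.67
State tax withheld: $7697.67 × 0.0743 = $571.94
Federal tax withheld: $7697.67 × 0.12 = $923.72
Social Security tax: $7890.77 × 0.0646 = $509.74
PFL insurance: $7890.77 × 0.0058 = $45.77
Roth contribution: $12.34
Employee stock purchase plan: $321.11
Total deductions = $193.10 + $571.94 + $923.72 + $509.74 + $45.77 + $12.34 + $321.11 = $2577.72
Net pay = $7890.77 − $2577.72 = $5313.05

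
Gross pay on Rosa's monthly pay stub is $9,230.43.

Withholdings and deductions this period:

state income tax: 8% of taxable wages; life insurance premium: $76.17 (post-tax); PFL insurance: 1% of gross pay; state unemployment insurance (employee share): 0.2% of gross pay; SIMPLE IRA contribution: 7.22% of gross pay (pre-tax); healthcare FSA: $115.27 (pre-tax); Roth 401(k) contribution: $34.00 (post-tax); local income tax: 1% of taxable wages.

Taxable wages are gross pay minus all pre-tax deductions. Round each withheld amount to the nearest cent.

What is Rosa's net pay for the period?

$7,467.40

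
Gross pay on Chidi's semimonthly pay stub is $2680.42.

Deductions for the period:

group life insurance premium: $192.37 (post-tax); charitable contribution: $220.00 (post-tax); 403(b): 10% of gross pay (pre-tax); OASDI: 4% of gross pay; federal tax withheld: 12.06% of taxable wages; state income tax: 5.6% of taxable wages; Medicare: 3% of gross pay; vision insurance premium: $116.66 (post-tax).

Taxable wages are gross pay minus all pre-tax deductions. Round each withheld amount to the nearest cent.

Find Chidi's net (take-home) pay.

403(b): $2680.42 × 0.1 = $268.04
Taxable wages = $2680.42 − $268.04 = $2412.38
Federal tax withheld: $2412.38 × 0.1206 = $290.93
State income tax: $2412.38 × 0.056 = $135.09
OASDI: $2680.42 × 0.04 = $107.22
Medicare: $2680.42 × 0.03 = $80.41
Group life insurance premium: $192.37
Charitable contribution: $220.00
Vision insurance premium: $116.66
Total deductions = $268.04 + $290.93 + $135.09 + $107.22 + $80.41 + $192.37 + $220.00 + $116.66 = $1410.72
Net pay = $2680.42 − $1410.72 = $1269.70

$1269.70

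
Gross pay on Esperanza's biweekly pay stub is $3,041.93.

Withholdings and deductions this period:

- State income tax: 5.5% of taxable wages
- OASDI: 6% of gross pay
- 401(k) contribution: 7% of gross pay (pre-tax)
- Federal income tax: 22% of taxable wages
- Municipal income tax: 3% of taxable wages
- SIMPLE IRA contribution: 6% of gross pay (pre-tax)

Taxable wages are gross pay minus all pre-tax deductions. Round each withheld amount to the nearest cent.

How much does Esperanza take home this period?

$1,656.78

SIMPLE IRA contribution: $3,041.93 × 0.06 = $182.52
401(k) contribution: $3,041.93 × 0.07 = $212.94
Pre-tax total = $182.52 + $212.94 = $395.46
Taxable wages = $3,041.93 − $395.46 = $2,646.47
State income tax: $2,646.47 × 0.055 = $145.56
Municipal income tax: $2,646.47 × 0.03 = $79.39
Federal income tax: $2,646.47 × 0.22 = $582.22
OASDI: $3,041.93 × 0.06 = $182.52
Total deductions = $182.52 + $212.94 + $145.56 + $79.39 + $582.22 + $182.52 = $1,385.15
Net pay = $3,041.93 − $1,385.15 = $1,656.78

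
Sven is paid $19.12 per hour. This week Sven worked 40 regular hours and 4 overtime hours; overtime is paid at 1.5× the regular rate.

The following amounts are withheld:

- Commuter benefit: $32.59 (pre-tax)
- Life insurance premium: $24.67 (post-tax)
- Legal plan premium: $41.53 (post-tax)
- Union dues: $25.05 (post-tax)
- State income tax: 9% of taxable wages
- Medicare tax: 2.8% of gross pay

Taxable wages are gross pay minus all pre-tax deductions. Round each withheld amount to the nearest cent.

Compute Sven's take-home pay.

Regular pay: 40 × $19.12 = $764.80
Overtime pay: 4 × $19.12 × 1.5 = $114.72
Gross pay = $764.80 + $114.72 = $879.52
Commuter benefit: $32.59
Taxable wages = $879.52 − $32.59 = $846.93
State income tax: $846.93 × 0.09 = $76.22
Medicare tax: $879.52 × 0.028 = $24.63
Union dues: $25.05
Legal plan premium: $41.53
Life insurance premium: $24.67
Total deductions = $32.59 + $76.22 + $24.63 + $25.05 + $41.53 + $24.67 = $224.69
Net pay = $879.52 − $224.69 = $654.83

$654.83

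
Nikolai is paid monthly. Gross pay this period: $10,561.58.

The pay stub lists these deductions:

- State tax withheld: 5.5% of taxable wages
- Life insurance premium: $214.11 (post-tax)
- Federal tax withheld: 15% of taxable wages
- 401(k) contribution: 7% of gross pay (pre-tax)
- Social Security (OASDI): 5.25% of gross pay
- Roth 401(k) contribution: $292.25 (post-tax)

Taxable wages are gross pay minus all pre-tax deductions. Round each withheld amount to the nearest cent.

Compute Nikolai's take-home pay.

401(k) contribution: $10,561.58 × 0.07 = $739.31
Taxable wages = $10,561.58 − $739.31 = $9,822.27
Federal tax withheld: $9,822.27 × 0.15 = $1,473.34
State tax withheld: $9,822.27 × 0.055 = $540.22
Social Security (OASDI): $10,561.58 × 0.0525 = $554.48
Roth 401(k) contribution: $292.25
Life insurance premium: $214.11
Total deductions = $739.31 + $1,473.34 + $540.22 + $554.48 + $292.25 + $214.11 = $3,813.71
Net pay = $10,561.58 − $3,813.71 = $6,747.87

$6,747.87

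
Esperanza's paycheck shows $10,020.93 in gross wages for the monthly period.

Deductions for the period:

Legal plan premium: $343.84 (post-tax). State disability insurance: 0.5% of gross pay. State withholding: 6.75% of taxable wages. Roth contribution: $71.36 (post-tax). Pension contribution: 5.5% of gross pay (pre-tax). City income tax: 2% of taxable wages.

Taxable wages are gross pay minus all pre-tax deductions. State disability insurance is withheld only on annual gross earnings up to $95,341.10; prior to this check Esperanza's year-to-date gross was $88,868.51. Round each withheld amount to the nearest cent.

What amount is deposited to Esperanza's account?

Pension contribution: $10,020.93 × 0.055 = $551.15
Taxable wages = $10,020.93 − $551.15 = $9,469.78
City income tax: $9,469.78 × 0.02 = $189.40
State withholding: $9,469.78 × 0.0675 = $639.21
State disability insurance: only $95,341.10 − $88,868.51 = $6,472.59 of this check is subject → $6,472.59 × 0.005 = $32.36
Legal plan premium: $343.84
Roth contribution: $71.36
Total deductions = $551.15 + $189.40 + $639.21 + $32.36 + $343.84 + $71.36 = $1,827.32
Net pay = $10,020.93 − $1,827.32 = $8,193.61

$8,193.61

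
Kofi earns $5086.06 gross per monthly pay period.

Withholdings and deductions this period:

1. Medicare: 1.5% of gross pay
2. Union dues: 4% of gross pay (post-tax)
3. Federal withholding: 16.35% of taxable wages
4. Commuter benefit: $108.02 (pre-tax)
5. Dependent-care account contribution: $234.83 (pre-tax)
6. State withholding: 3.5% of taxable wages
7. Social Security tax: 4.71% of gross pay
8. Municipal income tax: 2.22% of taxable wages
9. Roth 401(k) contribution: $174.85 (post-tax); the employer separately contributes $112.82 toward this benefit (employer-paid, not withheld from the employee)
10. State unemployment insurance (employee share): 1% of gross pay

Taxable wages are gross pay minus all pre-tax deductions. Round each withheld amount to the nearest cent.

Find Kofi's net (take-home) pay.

Commuter benefit: $108.02
Dependent-care account contribution: $234.83
Pre-tax total = $108.02 + $234.83 = $342.85
Taxable wages = $5086.06 − $342.85 = $4743.21
Municipal income tax: $4743.21 × 0.0222 = $105.30
State withholding: $4743.21 × 0.035 = $166.01
Federal withholding: $4743.21 × 0.1635 = $775.51
Social Security tax: $5086.06 × 0.0471 = $239.55
State unemployment insurance (employee share): $5086.06 × 0.01 = $50.86
Medicare: $5086.06 × 0.015 = $76.29
Union dues: $5086.06 × 0.04 = $203.44
Roth 401(k) contribution: $174.85
(Employer's $112.82 toward Roth 401(k) contribution is not withheld from the employee.)
Total deductions = $108.02 + $234.83 + $105.30 + $166.01 + $775.51 + $239.55 + $50.86 + $76.29 + $203.44 + $174.85 = $2134.66
Net pay = $5086.06 − $2134.66 = $2951.40

$2951.40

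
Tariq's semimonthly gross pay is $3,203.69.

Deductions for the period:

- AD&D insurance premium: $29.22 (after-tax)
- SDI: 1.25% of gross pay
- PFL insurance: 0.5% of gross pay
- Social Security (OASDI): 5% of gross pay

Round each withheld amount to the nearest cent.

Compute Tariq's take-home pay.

$2,958.22

PFL insurance: $3,203.69 × 0.005 = $16.02
SDI: $3,203.69 × 0.0125 = $40.05
Social Security (OASDI): $3,203.69 × 0.05 = $160.18
AD&D insurance premium: $29.22
Total deductions = $16.02 + $40.05 + $160.18 + $29.22 = $245.47
Net pay = $3,203.69 − $245.47 = $2,958.22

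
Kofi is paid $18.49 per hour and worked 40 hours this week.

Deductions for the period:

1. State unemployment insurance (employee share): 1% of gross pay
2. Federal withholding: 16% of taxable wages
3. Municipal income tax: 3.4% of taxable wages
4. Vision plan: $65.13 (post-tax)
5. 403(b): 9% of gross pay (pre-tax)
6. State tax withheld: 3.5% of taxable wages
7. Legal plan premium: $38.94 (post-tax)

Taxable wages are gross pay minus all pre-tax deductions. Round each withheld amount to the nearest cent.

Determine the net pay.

$407.44

Gross pay: 40 × $18.49 = $739.60
403(b): $739.60 × 0.09 = $66.56
Taxable wages = $739.60 − $66.56 = $673.04
Municipal income tax: $673.04 × 0.034 = $22.88
Federal withholding: $673.04 × 0.16 = $107.69
State tax withheld: $673.04 × 0.035 = $23.56
State unemployment insurance (employee share): $739.60 × 0.01 = $7.40
Vision plan: $65.13
Legal plan premium: $38.94
Total deductions = $66.56 + $22.88 + $107.69 + $23.56 + $7.40 + $65.13 + $38.94 = $332.16
Net pay = $739.60 − $332.16 = $407.44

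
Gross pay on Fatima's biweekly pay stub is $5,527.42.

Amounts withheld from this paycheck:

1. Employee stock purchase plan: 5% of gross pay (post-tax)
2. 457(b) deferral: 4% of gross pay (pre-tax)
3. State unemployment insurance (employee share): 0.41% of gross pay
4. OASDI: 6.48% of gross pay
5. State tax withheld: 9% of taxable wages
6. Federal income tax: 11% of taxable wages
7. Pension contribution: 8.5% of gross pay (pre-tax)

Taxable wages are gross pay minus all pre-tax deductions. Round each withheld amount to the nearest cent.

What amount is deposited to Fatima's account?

$3,211.99

Pension contribution: $5,527.42 × 0.085 = $469.83
457(b) deferral: $5,527.42 × 0.04 = $221.10
Pre-tax total = $469.83 + $221.10 = $690.93
Taxable wages = $5,527.42 − $690.93 = $4,836.49
Federal income tax: $4,836.49 × 0.11 = $532.01
State tax withheld: $4,836.49 × 0.09 = $435.28
State unemployment insurance (employee share): $5,527.42 × 0.0041 = $22.66
OASDI: $5,527.42 × 0.0648 = $358.18
Employee stock purchase plan: $5,527.42 × 0.05 = $276.37
Total deductions = $469.83 + $221.10 + $532.01 + $435.28 + $22.66 + $358.18 + $276.37 = $2,315.43
Net pay = $5,527.42 − $2,315.43 = $3,211.99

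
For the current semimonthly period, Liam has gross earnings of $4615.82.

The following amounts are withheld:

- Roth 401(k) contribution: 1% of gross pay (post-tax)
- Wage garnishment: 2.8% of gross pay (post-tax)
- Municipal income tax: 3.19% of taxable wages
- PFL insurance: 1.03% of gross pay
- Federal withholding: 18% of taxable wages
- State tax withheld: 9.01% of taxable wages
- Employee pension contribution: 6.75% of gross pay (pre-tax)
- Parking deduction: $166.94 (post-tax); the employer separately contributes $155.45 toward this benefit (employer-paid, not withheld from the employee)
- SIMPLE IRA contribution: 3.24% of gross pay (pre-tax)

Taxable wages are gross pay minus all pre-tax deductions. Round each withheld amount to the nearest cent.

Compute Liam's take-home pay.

$2510.10

Employee pension contribution: $4615.82 × 0.0675 = $311.57
SIMPLE IRA contribution: $4615.82 × 0.0324 = $149.55
Pre-tax total = $311.57 + $149.55 = $461.12
Taxable wages = $4615.82 − $461.12 = $4154.70
State tax withheld: $4154.70 × 0.0901 = $374.34
Federal withholding: $4154.70 × 0.18 = $747.85
Municipal income tax: $4154.70 × 0.0319 = $132.53
PFL insurance: $4615.82 × 0.0103 = $47.54
Parking deduction: $166.94
Wage garnishment: $4615.82 × 0.028 = $129.24
Roth 401(k) contribution: $4615.82 × 0.01 = $46.16
(Employer's $155.45 toward parking deduction is not withheld from the employee.)
Total deductions = $311.57 + $149.55 + $374.34 + $747.85 + $132.53 + $47.54 + $166.94 + $129.24 + $46.16 = $2105.72
Net pay = $4615.82 − $2105.72 = $2510.10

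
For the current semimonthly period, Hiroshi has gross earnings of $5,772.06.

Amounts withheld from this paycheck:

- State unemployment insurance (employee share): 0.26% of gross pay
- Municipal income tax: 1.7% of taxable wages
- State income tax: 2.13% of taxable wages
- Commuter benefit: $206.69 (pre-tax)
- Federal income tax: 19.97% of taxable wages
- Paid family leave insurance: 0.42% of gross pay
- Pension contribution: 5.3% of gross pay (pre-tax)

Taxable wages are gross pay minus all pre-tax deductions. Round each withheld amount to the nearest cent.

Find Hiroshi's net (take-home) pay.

$3,968.45

Commuter benefit: $206.69
Pension contribution: $5,772.06 × 0.053 = $305.92
Pre-tax total = $206.69 + $305.92 = $512.61
Taxable wages = $5,772.06 − $512.61 = $5,259.45
Municipal income tax: $5,259.45 × 0.017 = $89.41
Federal income tax: $5,259.45 × 0.1997 = $1,050.31
State income tax: $5,259.45 × 0.0213 = $112.03
Paid family leave insurance: $5,772.06 × 0.0042 = $24.24
State unemployment insurance (employee share): $5,772.06 × 0.0026 = $15.01
Total deductions = $206.69 + $305.92 + $89.41 + $1,050.31 + $112.03 + $24.24 + $15.01 = $1,803.61
Net pay = $5,772.06 − $1,803.61 = $3,968.45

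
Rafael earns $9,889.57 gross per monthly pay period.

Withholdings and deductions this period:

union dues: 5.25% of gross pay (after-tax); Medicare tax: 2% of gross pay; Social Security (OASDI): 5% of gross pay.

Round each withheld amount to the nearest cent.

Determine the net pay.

Social Security (OASDI): $9,889.57 × 0.05 = $494.48
Medicare tax: $9,889.57 × 0.02 = $197.79
Union dues: $9,889.57 × 0.0525 = $519.20
Total deductions = $494.48 + $197.79 + $519.20 = $1,211.47
Net pay = $9,889.57 − $1,211.47 = $8,678.10

$8,678.10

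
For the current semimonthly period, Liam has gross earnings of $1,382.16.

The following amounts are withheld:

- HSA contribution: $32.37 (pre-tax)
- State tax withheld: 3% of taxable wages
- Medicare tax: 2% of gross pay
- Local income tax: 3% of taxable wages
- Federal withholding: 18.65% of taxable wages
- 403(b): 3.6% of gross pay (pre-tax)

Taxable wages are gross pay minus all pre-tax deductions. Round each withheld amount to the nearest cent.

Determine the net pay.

HSA contribution: $32.37
403(b): $1,382.16 × 0.036 = $49.76
Pre-tax total = $32.37 + $49.76 = $82.13
Taxable wages = $1,382.16 − $82.13 = $1,300.03
Federal withholding: $1,300.03 × 0.1865 = $242.46
Local income tax: $1,300.03 × 0.03 = $39.00
State tax withheld: $1,300.03 × 0.03 = $39.00
Medicare tax: $1,382.16 × 0.02 = $27.64
Total deductions = $32.37 + $49.76 + $242.46 + $39.00 + $39.00 + $27.64 = $430.23
Net pay = $1,382.16 − $430.23 = $951.93

$951.93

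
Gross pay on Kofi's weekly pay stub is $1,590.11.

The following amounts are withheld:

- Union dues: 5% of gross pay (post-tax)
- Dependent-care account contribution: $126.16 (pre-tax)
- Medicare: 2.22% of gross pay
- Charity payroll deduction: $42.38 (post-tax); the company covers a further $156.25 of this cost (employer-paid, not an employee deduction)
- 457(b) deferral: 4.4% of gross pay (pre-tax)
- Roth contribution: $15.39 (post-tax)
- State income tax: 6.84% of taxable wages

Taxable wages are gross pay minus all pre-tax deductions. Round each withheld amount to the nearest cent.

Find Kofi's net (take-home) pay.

457(b) deferral: $1,590.11 × 0.044 = $69.96
Dependent-care account contribution: $126.16
Pre-tax total = $69.96 + $126.16 = $196.12
Taxable wages = $1,590.11 − $196.12 = $1,393.99
State income tax: $1,393.99 × 0.0684 = $95.35
Medicare: $1,590.11 × 0.0222 = $35.30
Union dues: $1,590.11 × 0.05 = $79.51
Roth contribution: $15.39
Charity payroll deduction: $42.38
(Employer's $156.25 toward charity payroll deduction is not withheld from the employee.)
Total deductions = $69.96 + $126.16 + $95.35 + $35.30 + $79.51 + $15.39 + $42.38 = $464.05
Net pay = $1,590.11 − $464.05 = $1,126.06

$1,126.06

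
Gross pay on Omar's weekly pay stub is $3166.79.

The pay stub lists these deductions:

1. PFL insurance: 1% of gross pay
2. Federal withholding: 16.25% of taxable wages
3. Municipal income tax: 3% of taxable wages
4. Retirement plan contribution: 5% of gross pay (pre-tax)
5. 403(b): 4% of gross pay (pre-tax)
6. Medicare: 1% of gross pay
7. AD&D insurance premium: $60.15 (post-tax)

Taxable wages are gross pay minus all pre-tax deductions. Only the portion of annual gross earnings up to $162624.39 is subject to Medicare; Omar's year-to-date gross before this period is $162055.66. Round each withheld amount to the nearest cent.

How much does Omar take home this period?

$2229.53

Retirement plan contribution: $3166.79 × 0.05 = $158.34
403(b): $3166.79 × 0.04 = $126.67
Pre-tax total = $158.34 + $126.67 = $285.01
Taxable wages = $3166.79 − $285.01 = $2881.78
Municipal income tax: $2881.78 × 0.03 = $86.45
Federal withholding: $2881.78 × 0.1625 = $468.29
Medicare: only $162624.39 − $162055.66 = $568.73 of this check is subject → $568.73 × 0.01 = $5.69
PFL insurance: $3166.79 × 0.01 = $31.67
AD&D insurance premium: $60.15
Total deductions = $158.34 + $126.67 + $86.45 + $468.29 + $5.69 + $31.67 + $60.15 = $937.26
Net pay = $3166.79 − $937.26 = $2229.53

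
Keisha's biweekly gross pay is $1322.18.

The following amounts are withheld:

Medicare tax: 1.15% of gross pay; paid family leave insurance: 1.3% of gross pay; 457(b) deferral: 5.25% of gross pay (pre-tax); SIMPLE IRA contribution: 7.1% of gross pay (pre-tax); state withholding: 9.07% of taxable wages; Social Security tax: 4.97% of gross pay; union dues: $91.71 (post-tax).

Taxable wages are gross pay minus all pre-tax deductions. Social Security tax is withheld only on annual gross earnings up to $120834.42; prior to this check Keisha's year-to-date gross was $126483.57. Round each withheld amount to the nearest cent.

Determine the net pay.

457(b) deferral: $1322.18 × 0.0525 = $69.41
SIMPLE IRA contribution: $1322.18 × 0.071 = $93.87
Pre-tax total = $69.41 + $93.87 = $163.28
Taxable wages = $1322.18 − $163.28 = $1158.90
State withholding: $1158.90 × 0.0907 = $105.11
Paid family leave insurance: $1322.18 × 0.013 = $17.19
Social Security tax: annual cap $120834.42 already reached (YTD $126483.57), so $0.00
Medicare tax: $1322.18 × 0.0115 = $15.21
Union dues: $91.71
Total deductions = $69.41 + $93.87 + $105.11 + $17.19 + $0.00 + $15.21 + $91.71 = $392.50
Net pay = $1322.18 − $392.50 = $929.68

$929.68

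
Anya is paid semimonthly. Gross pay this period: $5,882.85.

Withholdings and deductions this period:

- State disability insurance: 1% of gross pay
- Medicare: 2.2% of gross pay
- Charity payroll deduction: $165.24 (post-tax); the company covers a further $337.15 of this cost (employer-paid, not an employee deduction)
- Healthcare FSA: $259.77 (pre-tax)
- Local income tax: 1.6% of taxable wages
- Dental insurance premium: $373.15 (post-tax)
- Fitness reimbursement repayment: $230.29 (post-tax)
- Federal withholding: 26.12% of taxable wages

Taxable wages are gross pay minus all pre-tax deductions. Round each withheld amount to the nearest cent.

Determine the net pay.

$3,107.43

Healthcare FSA: $259.77
Taxable wages = $5,882.85 − $259.77 = $5,623.08
Local income tax: $5,623.08 × 0.016 = $89.97
Federal withholding: $5,623.08 × 0.2612 = $1,468.75
Medicare: $5,882.85 × 0.022 = $129.42
State disability insurance: $5,882.85 × 0.01 = $58.83
Charity payroll deduction: $165.24
Dental insurance premium: $373.15
Fitness reimbursement repayment: $230.29
(Employer's $337.15 toward charity payroll deduction is not withheld from the employee.)
Total deductions = $259.77 + $89.97 + $1,468.75 + $129.42 + $58.83 + $165.24 + $373.15 + $230.29 = $2,775.42
Net pay = $5,882.85 − $2,775.42 = $3,107.43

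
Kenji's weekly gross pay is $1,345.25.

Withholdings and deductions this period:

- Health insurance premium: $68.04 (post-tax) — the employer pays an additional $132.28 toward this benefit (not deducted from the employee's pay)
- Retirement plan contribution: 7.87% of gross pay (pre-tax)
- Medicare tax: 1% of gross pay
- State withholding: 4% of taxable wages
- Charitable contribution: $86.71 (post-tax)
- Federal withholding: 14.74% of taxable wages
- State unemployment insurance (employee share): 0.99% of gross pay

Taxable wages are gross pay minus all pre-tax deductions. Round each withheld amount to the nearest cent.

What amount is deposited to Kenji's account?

$825.60

Retirement plan contribution: $1,345.25 × 0.0787 = $105.87
Taxable wages = $1,345.25 − $105.87 = $1,239.38
State withholding: $1,239.38 × 0.04 = $49.58
Federal withholding: $1,239.38 × 0.1474 = $182.68
State unemployment insurance (employee share): $1,345.25 × 0.0099 = $13.32
Medicare tax: $1,345.25 × 0.01 = $13.45
Charitable contribution: $86.71
Health insurance premium: $68.04
(Employer's $132.28 toward health insurance premium is not withheld from the employee.)
Total deductions = $105.87 + $49.58 + $182.68 + $13.32 + $13.45 + $86.71 + $68.04 = $519.65
Net pay = $1,345.25 − $519.65 = $825.60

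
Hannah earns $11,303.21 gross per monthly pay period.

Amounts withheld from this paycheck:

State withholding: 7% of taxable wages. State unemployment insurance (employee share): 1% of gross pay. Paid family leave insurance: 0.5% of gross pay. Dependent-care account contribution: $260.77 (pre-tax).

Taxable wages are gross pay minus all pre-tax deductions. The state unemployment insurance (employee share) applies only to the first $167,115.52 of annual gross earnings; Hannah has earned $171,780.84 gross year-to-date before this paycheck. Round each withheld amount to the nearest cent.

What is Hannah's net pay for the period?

Dependent-care account contribution: $260.77
Taxable wages = $11,303.21 − $260.77 = $11,042.44
State withholding: $11,042.44 × 0.07 = $772.97
State unemployment insurance (employee share): annual cap $167,115.52 already reached (YTD $171,780.84), so $0.00
Paid family leave insurance: $11,303.21 × 0.005 = $56.52
Total deductions = $260.77 + $772.97 + $0.00 + $56.52 = $1,090.26
Net pay = $11,303.21 − $1,090.26 = $10,212.95

$10,212.95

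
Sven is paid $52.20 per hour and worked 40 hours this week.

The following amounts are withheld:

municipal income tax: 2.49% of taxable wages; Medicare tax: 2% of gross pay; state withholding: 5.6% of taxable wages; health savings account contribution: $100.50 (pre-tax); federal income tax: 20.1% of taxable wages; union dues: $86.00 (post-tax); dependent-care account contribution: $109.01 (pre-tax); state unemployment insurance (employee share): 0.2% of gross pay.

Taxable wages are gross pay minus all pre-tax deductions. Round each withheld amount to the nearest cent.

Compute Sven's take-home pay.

$1217.00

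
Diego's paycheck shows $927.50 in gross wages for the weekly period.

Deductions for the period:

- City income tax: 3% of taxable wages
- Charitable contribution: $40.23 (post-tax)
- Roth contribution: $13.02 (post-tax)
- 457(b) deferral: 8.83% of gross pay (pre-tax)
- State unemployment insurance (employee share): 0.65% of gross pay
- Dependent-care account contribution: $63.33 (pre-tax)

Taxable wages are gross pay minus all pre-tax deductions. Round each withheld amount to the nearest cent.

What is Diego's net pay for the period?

$699.52

457(b) deferral: $927.50 × 0.0883 = $81.90
Dependent-care account contribution: $63.33
Pre-tax total = $81.90 + $63.33 = $145.23
Taxable wages = $927.50 − $145.23 = $782.27
City income tax: $782.27 × 0.03 = $23.47
State unemployment insurance (employee share): $927.50 × 0.0065 = $6.03
Charitable contribution: $40.23
Roth contribution: $13.02
Total deductions = $81.90 + $63.33 + $23.47 + $6.03 + $40.23 + $13.02 = $227.98
Net pay = $927.50 − $227.98 = $699.52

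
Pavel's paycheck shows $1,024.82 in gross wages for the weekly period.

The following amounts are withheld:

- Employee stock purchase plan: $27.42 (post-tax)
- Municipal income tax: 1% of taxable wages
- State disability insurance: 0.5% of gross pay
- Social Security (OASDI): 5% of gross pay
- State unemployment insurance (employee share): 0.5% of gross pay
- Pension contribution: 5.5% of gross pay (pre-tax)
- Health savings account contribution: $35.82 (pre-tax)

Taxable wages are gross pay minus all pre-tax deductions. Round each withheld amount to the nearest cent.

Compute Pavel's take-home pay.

$834.40

Health savings account contribution: $35.82
Pension contribution: $1,024.82 × 0.055 = $56.37
Pre-tax total = $35.82 + $56.37 = $92.19
Taxable wages = $1,024.82 − $92.19 = $932.63
Municipal income tax: $932.63 × 0.01 = $9.33
State disability insurance: $1,024.82 × 0.005 = $5.12
Social Security (OASDI): $1,024.82 × 0.05 = $51.24
State unemployment insurance (employee share): $1,024.82 × 0.005 = $5.12
Employee stock purchase plan: $27.42
Total deductions = $35.82 + $56.37 + $9.33 + $5.12 + $51.24 + $5.12 + $27.42 = $190.42
Net pay = $1,024.82 − $190.42 = $834.40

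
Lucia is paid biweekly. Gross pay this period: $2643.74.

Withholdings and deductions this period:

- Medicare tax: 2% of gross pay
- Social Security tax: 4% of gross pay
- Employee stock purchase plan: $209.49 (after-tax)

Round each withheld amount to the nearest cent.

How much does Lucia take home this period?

$2275.63

Social Security tax: $2643.74 × 0.04 = $105.75
Medicare tax: $2643.74 × 0.02 = $52.87
Employee stock purchase plan: $209.49
Total deductions = $105.75 + $52.87 + $209.49 = $368.11
Net pay = $2643.74 − $368.11 = $2275.63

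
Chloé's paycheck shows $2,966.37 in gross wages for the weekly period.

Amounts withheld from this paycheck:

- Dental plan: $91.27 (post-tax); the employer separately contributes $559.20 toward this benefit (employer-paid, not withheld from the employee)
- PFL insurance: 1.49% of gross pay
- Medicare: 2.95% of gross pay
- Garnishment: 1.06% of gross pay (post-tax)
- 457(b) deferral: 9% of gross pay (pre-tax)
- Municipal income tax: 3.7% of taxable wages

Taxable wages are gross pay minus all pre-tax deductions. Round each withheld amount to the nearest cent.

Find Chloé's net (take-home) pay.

457(b) deferral: $2,966.37 × 0.09 = $266.97
Taxable wages = $2,966.37 − $266.97 = $2,699.40
Municipal income tax: $2,699.40 × 0.037 = $99.88
Medicare: $2,966.37 × 0.0295 = $87.51
PFL insurance: $2,966.37 × 0.0149 = $44.20
Garnishment: $2,966.37 × 0.0106 = $31.44
Dental plan: $91.27
(Employer's $559.20 toward dental plan is not withheld from the employee.)
Total deductions = $266.97 + $99.88 + $87.51 + $44.20 + $31.44 + $91.27 = $621.27
Net pay = $2,966.37 − $621.27 = $2,345.10

$2,345.10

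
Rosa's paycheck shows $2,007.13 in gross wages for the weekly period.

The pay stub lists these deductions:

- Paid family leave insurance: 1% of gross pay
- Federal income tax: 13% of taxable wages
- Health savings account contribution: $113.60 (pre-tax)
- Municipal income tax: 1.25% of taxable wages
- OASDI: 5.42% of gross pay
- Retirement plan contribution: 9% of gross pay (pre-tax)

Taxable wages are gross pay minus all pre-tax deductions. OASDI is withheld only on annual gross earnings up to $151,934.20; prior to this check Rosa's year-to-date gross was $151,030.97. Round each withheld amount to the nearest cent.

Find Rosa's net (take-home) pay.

$1,399.77

Retirement plan contribution: $2,007.13 × 0.09 = $180.64
Health savings account contribution: $113.60
Pre-tax total = $180.64 + $113.60 = $294.24
Taxable wages = $2,007.13 − $294.24 = $1,712.89
Municipal income tax: $1,712.89 × 0.0125 = $21.41
Federal income tax: $1,712.89 × 0.13 = $222.68
Paid family leave insurance: $2,007.13 × 0.01 = $20.07
OASDI: only $151,934.20 − $151,030.97 = $903.23 of this check is subject → $903.23 × 0.0542 = $48.96
Total deductions = $180.64 + $113.60 + $21.41 + $222.68 + $20.07 + $48.96 = $607.36
Net pay = $2,007.13 − $607.36 = $1,399.77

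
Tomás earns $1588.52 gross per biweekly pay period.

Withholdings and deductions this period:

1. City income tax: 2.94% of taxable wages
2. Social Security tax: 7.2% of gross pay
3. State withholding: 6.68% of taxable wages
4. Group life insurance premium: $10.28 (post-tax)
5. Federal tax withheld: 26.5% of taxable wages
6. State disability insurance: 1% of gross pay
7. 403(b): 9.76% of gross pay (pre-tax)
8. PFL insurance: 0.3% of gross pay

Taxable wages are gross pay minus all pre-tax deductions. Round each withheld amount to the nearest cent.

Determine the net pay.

403(b): $1588.52 × 0.0976 = $155.04
Taxable wages = $1588.52 − $155.04 = $1433.48
State withholding: $1433.48 × 0.0668 = $95.76
City income tax: $1433.48 × 0.0294 = $42.14
Federal tax withheld: $1433.48 × 0.265 = $379.87
PFL insurance: $1588.52 × 0.003 = $4.77
Social Security tax: $1588.52 × 0.072 = $114.37
State disability insurance: $1588.52 × 0.01 = $15.89
Group life insurance premium: $10.28
Total deductions = $155.04 + $95.76 + $42.14 + $379.87 + $4.77 + $114.37 + $15.89 + $10.28 = $818.12
Net pay = $1588.52 − $818.12 = $770.40

$770.40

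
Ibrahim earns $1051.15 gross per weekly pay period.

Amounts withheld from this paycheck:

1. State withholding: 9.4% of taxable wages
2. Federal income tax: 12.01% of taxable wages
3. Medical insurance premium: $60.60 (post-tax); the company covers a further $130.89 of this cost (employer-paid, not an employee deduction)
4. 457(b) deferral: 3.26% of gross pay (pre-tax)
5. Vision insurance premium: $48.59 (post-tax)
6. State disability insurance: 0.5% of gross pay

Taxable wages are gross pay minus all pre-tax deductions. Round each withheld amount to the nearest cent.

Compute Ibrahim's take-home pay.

457(b) deferral: $1051.15 × 0.0326 = $34.27
Taxable wages = $1051.15 − $34.27 = $1016.88
State withholding: $1016.88 × 0.094 = $95.59
Federal income tax: $1016.88 × 0.1201 = $122.13
State disability insurance: $1051.15 × 0.005 = $5.26
Medical insurance premium: $60.60
Vision insurance premium: $48.59
(Employer's $130.89 toward medical insurance premium is not withheld from the employee.)
Total deductions = $34.27 + $95.59 + $122.13 + $5.26 + $60.60 + $48.59 = $366.44
Net pay = $1051.15 − $366.44 = $684.71

$684.71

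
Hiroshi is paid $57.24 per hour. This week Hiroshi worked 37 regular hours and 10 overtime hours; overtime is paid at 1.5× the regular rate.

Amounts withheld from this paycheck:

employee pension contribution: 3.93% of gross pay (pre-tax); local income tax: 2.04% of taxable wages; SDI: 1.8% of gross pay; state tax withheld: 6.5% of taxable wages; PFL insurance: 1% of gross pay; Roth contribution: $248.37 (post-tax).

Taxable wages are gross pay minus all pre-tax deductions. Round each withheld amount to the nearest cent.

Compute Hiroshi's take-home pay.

$2283.59

Regular pay: 37 × $57.24 = $2117.88
Overtime pay: 10 × $57.24 × 1.5 = $858.60
Gross pay = $2117.88 + $858.60 = $2976.48
Employee pension contribution: $2976.48 × 0.0393 = $116.98
Taxable wages = $2976.48 − $116.98 = $2859.50
State tax withheld: $2859.50 × 0.065 = $185.87
Local income tax: $2859.50 × 0.0204 = $58.33
SDI: $2976.48 × 0.018 = $53.58
PFL insurance: $2976.48 × 0.01 = $29.76
Roth contribution: $248.37
Total deductions = $116.98 + $185.87 + $58.33 + $53.58 + $29.76 + $248.37 = $692.89
Net pay = $2976.48 − $692.89 = $2283.59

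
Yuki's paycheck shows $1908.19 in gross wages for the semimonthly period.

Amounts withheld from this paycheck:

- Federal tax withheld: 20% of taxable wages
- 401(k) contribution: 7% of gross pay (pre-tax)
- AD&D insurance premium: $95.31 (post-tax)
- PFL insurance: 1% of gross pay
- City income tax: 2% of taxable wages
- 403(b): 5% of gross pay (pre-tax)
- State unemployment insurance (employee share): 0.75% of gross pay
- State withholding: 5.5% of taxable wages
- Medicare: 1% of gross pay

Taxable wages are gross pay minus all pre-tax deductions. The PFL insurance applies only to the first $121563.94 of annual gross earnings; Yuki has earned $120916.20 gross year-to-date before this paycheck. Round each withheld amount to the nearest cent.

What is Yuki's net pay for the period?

401(k) contribution: $1908.19 × 0.07 = $133.57
403(b): $1908.19 × 0.05 = $95.41
Pre-tax total = $133.57 + $95.41 = $228.98
Taxable wages = $1908.19 − $228.98 = $1679.21
State withholding: $1679.21 × 0.055 = $92.36
City income tax: $1679.21 × 0.02 = $33.58
Federal tax withheld: $1679.21 × 0.2 = $335.84
PFL insurance: only $121563.94 − $120916.20 = $647.74 of this check is subject → $647.74 × 0.01 = $6.48
Medicare: $1908.19 × 0.01 = $19.08
State unemployment insurance (employee share): $1908.19 × 0.0075 = $14.31
AD&D insurance premium: $95.31
Total deductions = $133.57 + $95.41 + $92.36 + $33.58 + $335.84 + $6.48 + $19.08 + $14.31 + $95.31 = $825.94
Net pay = $1908.19 − $825.94 = $1082.25

$1082.25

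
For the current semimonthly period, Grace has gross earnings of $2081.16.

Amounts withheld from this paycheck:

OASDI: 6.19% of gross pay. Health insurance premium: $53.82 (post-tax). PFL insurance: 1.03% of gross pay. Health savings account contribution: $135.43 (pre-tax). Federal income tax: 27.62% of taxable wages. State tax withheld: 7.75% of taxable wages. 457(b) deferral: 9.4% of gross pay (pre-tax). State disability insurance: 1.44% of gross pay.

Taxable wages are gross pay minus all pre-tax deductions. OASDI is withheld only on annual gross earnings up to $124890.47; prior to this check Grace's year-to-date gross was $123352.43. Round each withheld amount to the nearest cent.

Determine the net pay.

Health savings account contribution: $135.43
457(b) deferral: $2081.16 × 0.094 = $195.63
Pre-tax total = $135.43 + $195.63 = $331.06
Taxable wages = $2081.16 − $331.06 = $1750.10
State tax withheld: $1750.10 × 0.0775 = $135.63
Federal income tax: $1750.10 × 0.2762 = $483.38
State disability insurance: $2081.16 × 0.0144 = $29.97
OASDI: only $124890.47 − $123352.43 = $1538.04 of this check is subject → $1538.04 × 0.0619 = $95.20
PFL insurance: $2081.16 × 0.0103 = $21.44
Health insurance premium: $53.82
Total deductions = $135.43 + $195.63 + $135.63 + $483.38 + $29.97 + $95.20 + $21.44 + $53.82 = $1150.50
Net pay = $2081.16 − $1150.50 = $930.66

$930.66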